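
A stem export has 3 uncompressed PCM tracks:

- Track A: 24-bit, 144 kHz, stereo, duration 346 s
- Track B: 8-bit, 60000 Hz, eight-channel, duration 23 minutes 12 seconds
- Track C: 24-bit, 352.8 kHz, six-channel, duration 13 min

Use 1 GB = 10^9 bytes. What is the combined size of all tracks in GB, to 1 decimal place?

5.9 GB

Track A: 144,000 × 346 × 3 × 2 = 298,944,000 bytes.
Track B: 23 minutes 12 seconds = 1,392 s; 60,000 × 1,392 × 1 × 8 = 668,160,000 bytes.
Track C: 13 min = 780 s; 352,800 × 780 × 3 × 6 = 4,953,312,000 bytes.
Total = 5,920,416,000 bytes = 5.9 GB.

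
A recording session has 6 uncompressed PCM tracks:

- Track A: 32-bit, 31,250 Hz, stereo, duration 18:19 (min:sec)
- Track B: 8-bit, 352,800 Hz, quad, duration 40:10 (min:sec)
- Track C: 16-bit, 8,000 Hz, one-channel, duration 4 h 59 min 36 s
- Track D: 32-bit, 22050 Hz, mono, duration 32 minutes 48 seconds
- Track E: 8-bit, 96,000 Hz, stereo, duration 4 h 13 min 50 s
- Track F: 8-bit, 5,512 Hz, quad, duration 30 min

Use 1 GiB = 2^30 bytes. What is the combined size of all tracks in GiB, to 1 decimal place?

6.6 GiB

Track A: 18:19 (min:sec) = 1,099 s; 31,250 × 1,099 × 4 × 2 = 274,750,000 bytes.
Track B: 40:10 (min:sec) = 2,410 s; 352,800 × 2,410 × 1 × 4 = 3,400,992,000 bytes.
Track C: 4 h 59 min 36 s = 17,976 s; 8,000 × 17,976 × 2 × 1 = 287,616,000 bytes.
Track D: 32 minutes 48 seconds = 1,968 s; 22,050 × 1,968 × 4 × 1 = 173,577,600 bytes.
Track E: 4 h 13 min 50 s = 15,230 s; 96,000 × 15,230 × 1 × 2 = 2,924,160,000 bytes.
Track F: 30 min = 1,800 s; 5,512 × 1,800 × 1 × 4 = 39,686,400 bytes.
Total = 7,100,782,000 bytes = 6.6 GiB.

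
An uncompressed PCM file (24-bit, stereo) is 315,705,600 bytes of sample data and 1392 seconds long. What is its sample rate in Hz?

37,800 Hz

Bytes = sample_rate × seconds × bytes_per_sample × channels.
sample_rate = 315,705,600 / (1,392 × 3 × 2) = 315,705,600 / 8,352 = 37,800 Hz.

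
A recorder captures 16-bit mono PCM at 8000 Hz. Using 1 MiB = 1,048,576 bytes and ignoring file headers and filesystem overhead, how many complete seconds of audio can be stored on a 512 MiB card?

Uncompressed byte rate = 8,000 × 2 × 1 = 16,000 bytes/s.
Capacity = 512 × 1,048,576 = 536,870,912 bytes.
536,870,912 / 16,000 ≈ 33554.43 s → 33,554 seconds.

33,554 seconds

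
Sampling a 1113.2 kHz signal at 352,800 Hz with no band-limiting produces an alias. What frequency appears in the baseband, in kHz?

54.8 kHz

Nyquist = 352,800/2 = 176,400 Hz; 1,113,200 Hz exceeds it.
Alias = |1,113,200 − 3×352,800| = |1,113,200 − 1,058,400| = 54,800 Hz = 54.8 kHz.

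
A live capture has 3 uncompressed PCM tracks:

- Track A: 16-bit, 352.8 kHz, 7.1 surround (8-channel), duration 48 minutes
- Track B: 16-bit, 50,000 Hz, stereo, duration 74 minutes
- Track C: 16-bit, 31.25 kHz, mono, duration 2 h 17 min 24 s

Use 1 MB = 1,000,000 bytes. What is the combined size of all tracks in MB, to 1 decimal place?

17660.3 MB

Track A: 48 minutes = 2,880 s; 352,800 × 2,880 × 2 × 8 = 16,257,024,000 bytes.
Track B: 74 minutes = 4,440 s; 50,000 × 4,440 × 2 × 2 = 888,000,000 bytes.
Track C: 2 h 17 min 24 s = 8,244 s; 31,250 × 8,244 × 2 × 1 = 515,250,000 bytes.
Total = 17,660,274,000 bytes = 17660.3 MB.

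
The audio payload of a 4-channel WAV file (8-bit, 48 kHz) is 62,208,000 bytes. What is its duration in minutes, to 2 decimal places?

Byte rate = 48,000 × 1 × 4 = 192,000 bytes/s.
Duration = 62,208,000 / 192,000 = 324 s.
324 s / 60 = 5.40 minutes.

5.40 minutes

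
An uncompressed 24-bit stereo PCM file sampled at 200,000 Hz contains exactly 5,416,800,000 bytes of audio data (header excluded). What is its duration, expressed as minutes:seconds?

75:14

Byte rate = 200,000 × 3 × 2 = 1,200,000 bytes/s.
Duration = 5,416,800,000 / 1,200,000 = 4,514 s.
4,514 s = 75:14.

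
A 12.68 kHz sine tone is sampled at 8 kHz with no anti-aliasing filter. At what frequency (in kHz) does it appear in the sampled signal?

Nyquist = 8,000/2 = 4,000 Hz; 12,680 Hz exceeds it.
Alias = |12,680 − 2×8,000| = |12,680 − 16,000| = 3,320 Hz = 3.32 kHz.

3.32 kHz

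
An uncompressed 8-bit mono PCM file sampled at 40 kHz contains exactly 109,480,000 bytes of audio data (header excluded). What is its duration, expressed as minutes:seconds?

45:37

Byte rate = 40,000 × 1 × 1 = 40,000 bytes/s.
Duration = 109,480,000 / 40,000 = 2,737 s.
2,737 s = 45:37.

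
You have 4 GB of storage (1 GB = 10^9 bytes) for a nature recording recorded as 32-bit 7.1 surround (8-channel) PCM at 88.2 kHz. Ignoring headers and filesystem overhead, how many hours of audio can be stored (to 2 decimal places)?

Uncompressed byte rate = 88,200 × 4 × 8 = 2,822,400 bytes/s.
Capacity = 4 × 1,000,000,000 = 4,000,000,000 bytes.
4,000,000,000 / 2,822,400 ≈ 1417.23 s → 0.39 hours.

0.39 hours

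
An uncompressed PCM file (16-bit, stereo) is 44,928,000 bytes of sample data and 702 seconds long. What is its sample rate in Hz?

16,000 Hz

Bytes = sample_rate × seconds × bytes_per_sample × channels.
sample_rate = 44,928,000 / (702 × 2 × 2) = 44,928,000 / 2,808 = 16,000 Hz.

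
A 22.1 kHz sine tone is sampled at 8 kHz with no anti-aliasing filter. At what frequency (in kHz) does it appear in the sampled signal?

Nyquist = 8,000/2 = 4,000 Hz; 22,100 Hz exceeds it.
Alias = |22,100 − 3×8,000| = |22,100 − 24,000| = 1,900 Hz = 1.9 kHz.

1.9 kHz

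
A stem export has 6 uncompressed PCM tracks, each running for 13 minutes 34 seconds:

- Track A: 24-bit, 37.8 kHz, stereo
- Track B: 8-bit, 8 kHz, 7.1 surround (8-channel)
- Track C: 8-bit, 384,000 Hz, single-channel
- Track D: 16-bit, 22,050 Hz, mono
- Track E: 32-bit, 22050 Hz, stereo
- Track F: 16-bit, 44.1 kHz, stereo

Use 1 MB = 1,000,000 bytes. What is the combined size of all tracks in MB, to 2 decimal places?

13 minutes 34 seconds = 814 s.
Track A: 37,800 × 814 × 3 × 2 = 184,615,200 bytes.
Track B: 8,000 × 814 × 1 × 8 = 52,096,000 bytes.
Track C: 384,000 × 814 × 1 × 1 = 312,576,000 bytes.
Track D: 22,050 × 814 × 2 × 1 = 35,897,400 bytes.
Track E: 22,050 × 814 × 4 × 2 = 143,589,600 bytes.
Track F: 44,100 × 814 × 2 × 2 = 143,589,600 bytes.
Total = 872,363,800 bytes = 872.36 MB.

872.36 MB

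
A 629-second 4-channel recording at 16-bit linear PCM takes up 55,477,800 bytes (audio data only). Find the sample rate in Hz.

11,025 Hz

Bytes = sample_rate × seconds × bytes_per_sample × channels.
sample_rate = 55,477,800 / (629 × 2 × 4) = 55,477,800 / 5,032 = 11,025 Hz.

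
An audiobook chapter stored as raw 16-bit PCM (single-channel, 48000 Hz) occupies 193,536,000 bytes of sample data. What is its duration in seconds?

2,016 seconds

Byte rate = 48,000 × 2 × 1 = 96,000 bytes/s.
Duration = 193,536,000 / 96,000 = 2,016 s.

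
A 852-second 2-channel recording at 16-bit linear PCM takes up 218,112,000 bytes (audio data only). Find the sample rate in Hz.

64,000 Hz

Bytes = sample_rate × seconds × bytes_per_sample × channels.
sample_rate = 218,112,000 / (852 × 2 × 2) = 218,112,000 / 3,408 = 64,000 Hz.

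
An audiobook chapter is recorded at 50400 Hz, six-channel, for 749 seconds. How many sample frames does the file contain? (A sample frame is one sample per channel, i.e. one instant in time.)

50,400 samples/s × 749 s = 37,749,600 frames.

37,749,600 sample frames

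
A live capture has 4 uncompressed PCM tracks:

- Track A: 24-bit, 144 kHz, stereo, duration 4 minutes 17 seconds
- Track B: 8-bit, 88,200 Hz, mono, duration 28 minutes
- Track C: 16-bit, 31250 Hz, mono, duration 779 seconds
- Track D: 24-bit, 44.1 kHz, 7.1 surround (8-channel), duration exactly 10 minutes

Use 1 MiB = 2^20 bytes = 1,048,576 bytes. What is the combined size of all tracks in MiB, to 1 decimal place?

1005.1 MiB

Track A: 4 minutes 17 seconds = 257 s; 144,000 × 257 × 3 × 2 = 222,048,000 bytes.
Track B: 28 minutes = 1,680 s; 88,200 × 1,680 × 1 × 1 = 148,176,000 bytes.
Track C: 31,250 × 779 × 2 × 1 = 48,687,500 bytes.
Track D: exactly 10 minutes = 600 s; 44,100 × 600 × 3 × 8 = 635,040,000 bytes.
Total = 1,053,951,500 bytes = 1005.1 MiB.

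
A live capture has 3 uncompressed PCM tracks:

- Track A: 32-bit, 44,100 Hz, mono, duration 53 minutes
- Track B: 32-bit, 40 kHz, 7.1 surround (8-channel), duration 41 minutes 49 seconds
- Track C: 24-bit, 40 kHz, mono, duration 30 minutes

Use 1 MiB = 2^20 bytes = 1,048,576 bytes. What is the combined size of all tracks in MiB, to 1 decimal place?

3803.7 MiB

Track A: 53 minutes = 3,180 s; 44,100 × 3,180 × 4 × 1 = 560,952,000 bytes.
Track B: 41 minutes 49 seconds = 2,509 s; 40,000 × 2,509 × 4 × 8 = 3,211,520,000 bytes.
Track C: 30 minutes = 1,800 s; 40,000 × 1,800 × 3 × 1 = 216,000,000 bytes.
Total = 3,988,472,000 bytes = 3803.7 MiB.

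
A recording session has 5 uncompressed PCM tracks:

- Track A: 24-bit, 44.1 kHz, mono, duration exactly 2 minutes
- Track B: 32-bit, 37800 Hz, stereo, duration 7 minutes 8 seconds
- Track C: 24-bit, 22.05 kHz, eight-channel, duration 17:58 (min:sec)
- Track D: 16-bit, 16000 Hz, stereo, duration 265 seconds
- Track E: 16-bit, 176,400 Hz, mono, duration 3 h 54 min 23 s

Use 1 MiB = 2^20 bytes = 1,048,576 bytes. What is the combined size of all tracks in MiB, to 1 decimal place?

Track A: exactly 2 minutes = 120 s; 44,100 × 120 × 3 × 1 = 15,876,000 bytes.
Track B: 7 minutes 8 seconds = 428 s; 37,800 × 428 × 4 × 2 = 129,427,200 bytes.
Track C: 17:58 (min:sec) = 1,078 s; 22,050 × 1,078 × 3 × 8 = 570,477,600 bytes.
Track D: 16,000 × 265 × 2 × 2 = 16,960,000 bytes.
Track E: 3 h 54 min 23 s = 14,063 s; 176,400 × 14,063 × 2 × 1 = 4,961,426,400 bytes.
Total = 5,694,167,200 bytes = 5430.4 MiB.

5430.4 MiB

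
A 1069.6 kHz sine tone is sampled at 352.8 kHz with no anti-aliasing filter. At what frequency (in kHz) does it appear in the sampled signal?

11.2 kHz

Nyquist = 352,800/2 = 176,400 Hz; 1,069,600 Hz exceeds it.
Alias = |1,069,600 − 3×352,800| = |1,069,600 − 1,058,400| = 11,200 Hz = 11.2 kHz.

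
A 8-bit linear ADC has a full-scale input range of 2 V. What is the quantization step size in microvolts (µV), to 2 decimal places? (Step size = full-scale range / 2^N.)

7812.50 µV

2 V / 2^8 = 2 / 256 V = 7812.50 µV.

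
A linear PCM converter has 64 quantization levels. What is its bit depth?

6 bits

log2(64) = 6.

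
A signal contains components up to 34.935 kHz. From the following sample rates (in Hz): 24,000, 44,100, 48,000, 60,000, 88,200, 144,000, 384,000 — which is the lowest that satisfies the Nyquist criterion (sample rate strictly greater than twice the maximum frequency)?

Need sample rate > 2 × 34,935 = 69,870 Hz.
Lowest listed rate above 69,870 Hz is 88,200 Hz.

88,200 Hz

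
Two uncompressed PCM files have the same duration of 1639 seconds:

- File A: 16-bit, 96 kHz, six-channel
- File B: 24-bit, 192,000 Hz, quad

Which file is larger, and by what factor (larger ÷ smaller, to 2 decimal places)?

File B, by a factor of 2.00

File A: 96,000 × 2 × 6 = 1,152,000 bytes/s.
File B: 192,000 × 3 × 4 = 2,304,000 bytes/s.
File B is larger; ratio = 3,776,256,000 / 1,888,128,000 = 2.00.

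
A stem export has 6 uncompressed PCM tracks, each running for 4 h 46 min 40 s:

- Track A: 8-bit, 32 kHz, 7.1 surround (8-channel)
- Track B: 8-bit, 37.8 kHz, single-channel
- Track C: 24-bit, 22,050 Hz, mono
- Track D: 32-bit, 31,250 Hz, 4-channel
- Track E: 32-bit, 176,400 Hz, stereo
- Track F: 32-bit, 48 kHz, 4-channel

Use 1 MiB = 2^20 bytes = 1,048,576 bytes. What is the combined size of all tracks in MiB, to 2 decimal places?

49851.78 MiB

4 h 46 min 40 s = 17,200 s.
Track A: 32,000 × 17,200 × 1 × 8 = 4,403,200,000 bytes.
Track B: 37,800 × 17,200 × 1 × 1 = 650,160,000 bytes.
Track C: 22,050 × 17,200 × 3 × 1 = 1,137,780,000 bytes.
Track D: 31,250 × 17,200 × 4 × 4 = 8,600,000,000 bytes.
Track E: 176,400 × 17,200 × 4 × 2 = 24,272,640,000 bytes.
Track F: 48,000 × 17,200 × 4 × 4 = 13,209,600,000 bytes.
Total = 52,273,380,000 bytes = 49851.78 MiB.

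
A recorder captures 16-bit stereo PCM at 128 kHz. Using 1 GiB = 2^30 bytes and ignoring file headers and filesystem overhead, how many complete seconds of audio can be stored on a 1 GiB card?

2,097 seconds

Uncompressed byte rate = 128,000 × 2 × 2 = 512,000 bytes/s.
Capacity = 1 × 1,073,741,824 = 1,073,741,824 bytes.
1,073,741,824 / 512,000 ≈ 2097.15 s → 2,097 seconds.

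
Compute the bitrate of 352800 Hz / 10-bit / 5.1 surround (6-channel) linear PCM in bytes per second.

Bit rate = 352,800 × 10 × 6 = 21,168,000 bits/s.
21,168,000 / 8 = 2,646,000 bytes/s.

2,646,000 bytes/s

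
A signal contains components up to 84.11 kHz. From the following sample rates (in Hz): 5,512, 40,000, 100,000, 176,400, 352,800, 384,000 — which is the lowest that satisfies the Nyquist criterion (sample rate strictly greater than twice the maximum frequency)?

Need sample rate > 2 × 84,110 = 168,220 Hz.
Lowest listed rate above 168,220 Hz is 176,400 Hz.

176,400 Hz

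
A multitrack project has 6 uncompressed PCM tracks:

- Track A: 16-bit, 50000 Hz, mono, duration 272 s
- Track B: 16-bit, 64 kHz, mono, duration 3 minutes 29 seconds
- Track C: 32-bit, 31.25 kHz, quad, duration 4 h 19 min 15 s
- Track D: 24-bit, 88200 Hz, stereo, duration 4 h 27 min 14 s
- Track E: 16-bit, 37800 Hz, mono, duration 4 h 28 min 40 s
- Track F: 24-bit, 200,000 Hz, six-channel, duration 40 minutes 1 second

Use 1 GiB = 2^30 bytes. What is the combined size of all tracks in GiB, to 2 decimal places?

24.38 GiB

Track A: 50,000 × 272 × 2 × 1 = 27,200,000 bytes.
Track B: 3 minutes 29 seconds = 209 s; 64,000 × 209 × 2 × 1 = 26,752,000 bytes.
Track C: 4 h 19 min 15 s = 15,555 s; 31,250 × 15,555 × 4 × 4 = 7,777,500,000 bytes.
Track D: 4 h 27 min 14 s = 16,034 s; 88,200 × 16,034 × 3 × 2 = 8,485,192,800 bytes.
Track E: 4 h 28 min 40 s = 16,120 s; 37,800 × 16,120 × 2 × 1 = 1,218,672,000 bytes.
Track F: 40 minutes 1 second = 2,401 s; 200,000 × 2,401 × 3 × 6 = 8,643,600,000 bytes.
Total = 26,178,916,800 bytes = 24.38 GiB.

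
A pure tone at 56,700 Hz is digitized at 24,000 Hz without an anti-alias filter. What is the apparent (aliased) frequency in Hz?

Nyquist = 24,000/2 = 12,000 Hz; 56,700 Hz exceeds it.
Alias = |56,700 − 2×24,000| = |56,700 − 48,000| = 8,700 Hz.

8,700 Hz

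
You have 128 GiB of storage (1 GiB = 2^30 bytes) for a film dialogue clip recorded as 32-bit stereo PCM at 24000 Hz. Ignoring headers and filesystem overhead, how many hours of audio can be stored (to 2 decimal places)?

198.84 hours

Uncompressed byte rate = 24,000 × 4 × 2 = 192,000 bytes/s.
Capacity = 128 × 1,073,741,824 = 137,438,953,472 bytes.
137,438,953,472 / 192,000 ≈ 715827.88 s → 198.84 hours.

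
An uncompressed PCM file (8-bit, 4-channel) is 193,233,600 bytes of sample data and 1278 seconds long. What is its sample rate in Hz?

37,800 Hz

Bytes = sample_rate × seconds × bytes_per_sample × channels.
sample_rate = 193,233,600 / (1,278 × 1 × 4) = 193,233,600 / 5,112 = 37,800 Hz.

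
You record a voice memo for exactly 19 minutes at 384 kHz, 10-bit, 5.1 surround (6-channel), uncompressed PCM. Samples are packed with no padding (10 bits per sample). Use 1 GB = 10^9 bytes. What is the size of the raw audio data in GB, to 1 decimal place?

Duration = exactly 19 minutes = 1,140 s.
Bits = 384,000 × 1,140 × 10 × 6 = 26,265,600,000 bits = 3,283,200,000 bytes.
3,283,200,000 / 1,000,000,000 = 3.3 GB.

3.3 GB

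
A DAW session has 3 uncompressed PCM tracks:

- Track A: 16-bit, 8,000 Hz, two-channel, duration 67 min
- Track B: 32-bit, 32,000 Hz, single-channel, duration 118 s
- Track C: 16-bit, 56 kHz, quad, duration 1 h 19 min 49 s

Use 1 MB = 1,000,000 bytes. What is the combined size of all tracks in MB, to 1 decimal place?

Track A: 67 min = 4,020 s; 8,000 × 4,020 × 2 × 2 = 128,640,000 bytes.
Track B: 32,000 × 118 × 4 × 1 = 15,104,000 bytes.
Track C: 1 h 19 min 49 s = 4,789 s; 56,000 × 4,789 × 2 × 4 = 2,145,472,000 bytes.
Total = 2,289,216,000 bytes = 2289.2 MB.

2289.2 MB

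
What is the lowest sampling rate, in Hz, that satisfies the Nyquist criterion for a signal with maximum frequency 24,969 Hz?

Minimum sample rate = 2 × 24,969 Hz = 49,938 Hz.

49,938 Hz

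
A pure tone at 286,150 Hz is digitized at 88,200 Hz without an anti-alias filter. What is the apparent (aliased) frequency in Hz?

21,550 Hz

Nyquist = 88,200/2 = 44,100 Hz; 286,150 Hz exceeds it.
Alias = |286,150 − 3×88,200| = |286,150 − 264,600| = 21,550 Hz.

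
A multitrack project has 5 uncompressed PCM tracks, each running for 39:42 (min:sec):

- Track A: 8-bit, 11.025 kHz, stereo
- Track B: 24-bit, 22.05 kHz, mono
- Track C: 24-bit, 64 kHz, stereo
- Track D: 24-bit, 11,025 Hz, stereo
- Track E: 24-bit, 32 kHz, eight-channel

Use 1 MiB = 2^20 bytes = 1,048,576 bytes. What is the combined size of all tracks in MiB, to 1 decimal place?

39:42 (min:sec) = 2,382 s.
Track A: 11,025 × 2,382 × 1 × 2 = 52,523,100 bytes.
Track B: 22,050 × 2,382 × 3 × 1 = 157,569,300 bytes.
Track C: 64,000 × 2,382 × 3 × 2 = 914,688,000 bytes.
Track D: 11,025 × 2,382 × 3 × 2 = 157,569,300 bytes.
Track E: 32,000 × 2,382 × 3 × 8 = 1,829,376,000 bytes.
Total = 3,111,725,700 bytes = 2967.6 MiB.

2967.6 MiB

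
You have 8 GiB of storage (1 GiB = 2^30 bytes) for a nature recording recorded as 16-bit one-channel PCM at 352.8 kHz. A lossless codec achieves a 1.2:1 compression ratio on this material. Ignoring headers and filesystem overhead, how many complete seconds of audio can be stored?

14,608 seconds

Uncompressed byte rate = 352,800 × 2 × 1 = 705,600 bytes/s.
After 1.2:1 compression, effective rate ≈ 588000 bytes/s.
Capacity = 8 × 1,073,741,824 = 8,589,934,592 bytes.
8,589,934,592 / effective rate ≈ 14608.73 s → 14,608 seconds.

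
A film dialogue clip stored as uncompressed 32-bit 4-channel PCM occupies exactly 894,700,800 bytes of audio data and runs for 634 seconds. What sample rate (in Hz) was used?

Bytes = sample_rate × seconds × bytes_per_sample × channels.
sample_rate = 894,700,800 / (634 × 4 × 4) = 894,700,800 / 10,144 = 88,200 Hz.

88,200 Hz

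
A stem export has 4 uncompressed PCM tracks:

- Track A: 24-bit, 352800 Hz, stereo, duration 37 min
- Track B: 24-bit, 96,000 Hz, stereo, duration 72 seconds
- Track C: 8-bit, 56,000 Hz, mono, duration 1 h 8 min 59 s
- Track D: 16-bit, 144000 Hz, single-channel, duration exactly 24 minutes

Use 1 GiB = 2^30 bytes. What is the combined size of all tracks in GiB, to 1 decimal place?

5.0 GiB

Track A: 37 min = 2,220 s; 352,800 × 2,220 × 3 × 2 = 4,699,296,000 bytes.
Track B: 96,000 × 72 × 3 × 2 = 41,472,000 bytes.
Track C: 1 h 8 min 59 s = 4,139 s; 56,000 × 4,139 × 1 × 1 = 231,784,000 bytes.
Track D: exactly 24 minutes = 1,440 s; 144,000 × 1,440 × 2 × 1 = 414,720,000 bytes.
Total = 5,387,272,000 bytes = 5.0 GiB.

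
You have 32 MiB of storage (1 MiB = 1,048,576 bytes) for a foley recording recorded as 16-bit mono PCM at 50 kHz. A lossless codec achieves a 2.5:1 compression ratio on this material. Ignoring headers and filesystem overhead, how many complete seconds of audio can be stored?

Uncompressed byte rate = 50,000 × 2 × 1 = 100,000 bytes/s.
After 2.5:1 compression, effective rate ≈ 40000 bytes/s.
Capacity = 32 × 1,048,576 = 33,554,432 bytes.
33,554,432 / effective rate ≈ 838.86 s → 838 seconds.

838 seconds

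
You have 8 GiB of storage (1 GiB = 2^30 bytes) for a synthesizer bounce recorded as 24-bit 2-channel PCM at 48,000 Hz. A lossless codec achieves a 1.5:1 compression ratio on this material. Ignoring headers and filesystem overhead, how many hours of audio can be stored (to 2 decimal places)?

Uncompressed byte rate = 48,000 × 3 × 2 = 288,000 bytes/s.
After 1.5:1 compression, effective rate ≈ 192000 bytes/s.
Capacity = 8 × 1,073,741,824 = 8,589,934,592 bytes.
8,589,934,592 / effective rate ≈ 44739.24 s → 12.43 hours.

12.43 hours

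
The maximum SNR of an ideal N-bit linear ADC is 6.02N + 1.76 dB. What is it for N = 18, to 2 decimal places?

6.02 × 18 + 1.76 = 110.12 dB.

110.12 dB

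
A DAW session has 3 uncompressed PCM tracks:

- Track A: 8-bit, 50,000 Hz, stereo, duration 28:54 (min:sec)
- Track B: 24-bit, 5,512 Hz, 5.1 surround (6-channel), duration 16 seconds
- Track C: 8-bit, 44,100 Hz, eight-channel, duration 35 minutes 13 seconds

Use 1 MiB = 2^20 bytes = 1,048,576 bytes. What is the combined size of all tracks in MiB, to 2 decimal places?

Track A: 28:54 (min:sec) = 1,734 s; 50,000 × 1,734 × 1 × 2 = 173,400,000 bytes.
Track B: 5,512 × 16 × 3 × 6 = 1,587,456 bytes.
Track C: 35 minutes 13 seconds = 2,113 s; 44,100 × 2,113 × 1 × 8 = 745,466,400 bytes.
Total = 920,453,856 bytes = 877.81 MiB.

877.81 MiB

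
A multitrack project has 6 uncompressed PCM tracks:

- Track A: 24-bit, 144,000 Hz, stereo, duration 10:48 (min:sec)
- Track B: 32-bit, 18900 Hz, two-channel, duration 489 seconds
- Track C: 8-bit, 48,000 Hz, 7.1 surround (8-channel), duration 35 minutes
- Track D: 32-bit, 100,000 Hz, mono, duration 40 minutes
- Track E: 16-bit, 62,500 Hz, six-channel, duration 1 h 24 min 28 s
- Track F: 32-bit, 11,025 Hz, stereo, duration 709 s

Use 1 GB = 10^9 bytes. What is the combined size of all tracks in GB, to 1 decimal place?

Track A: 10:48 (min:sec) = 648 s; 144,000 × 648 × 3 × 2 = 559,872,000 bytes.
Track B: 18,900 × 489 × 4 × 2 = 73,936,800 bytes.
Track C: 35 minutes = 2,100 s; 48,000 × 2,100 × 1 × 8 = 806,400,000 bytes.
Track D: 40 minutes = 2,400 s; 100,000 × 2,400 × 4 × 1 = 960,000,000 bytes.
Track E: 1 h 24 min 28 s = 5,068 s; 62,500 × 5,068 × 2 × 6 = 3,801,000,000 bytes.
Track F: 11,025 × 709 × 4 × 2 = 62,533,800 bytes.
Total = 6,263,742,600 bytes = 6.3 GB.

6.3 GB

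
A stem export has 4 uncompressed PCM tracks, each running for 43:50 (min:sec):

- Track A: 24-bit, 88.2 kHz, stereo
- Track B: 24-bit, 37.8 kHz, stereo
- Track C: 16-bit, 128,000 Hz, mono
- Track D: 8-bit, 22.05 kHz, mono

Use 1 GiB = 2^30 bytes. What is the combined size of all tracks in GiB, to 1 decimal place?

43:50 (min:sec) = 2,630 s.
Track A: 88,200 × 2,630 × 3 × 2 = 1,391,796,000 bytes.
Track B: 37,800 × 2,630 × 3 × 2 = 596,484,000 bytes.
Track C: 128,000 × 2,630 × 2 × 1 = 673,280,000 bytes.
Track D: 22,050 × 2,630 × 1 × 1 = 57,991,500 bytes.
Total = 2,719,551,500 bytes = 2.5 GiB.

2.5 GiB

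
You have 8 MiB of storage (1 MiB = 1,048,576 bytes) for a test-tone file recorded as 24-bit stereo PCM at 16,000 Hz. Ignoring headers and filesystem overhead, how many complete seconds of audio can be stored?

Uncompressed byte rate = 16,000 × 3 × 2 = 96,000 bytes/s.
Capacity = 8 × 1,048,576 = 8,388,608 bytes.
8,388,608 / 96,000 ≈ 87.38 s → 87 seconds.

87 seconds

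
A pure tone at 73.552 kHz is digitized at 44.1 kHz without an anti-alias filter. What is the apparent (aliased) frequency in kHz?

Nyquist = 44,100/2 = 22,050 Hz; 73,552 Hz exceeds it.
Alias = |73,552 − 2×44,100| = |73,552 − 88,200| = 14,648 Hz = 14.648 kHz.

14.648 kHz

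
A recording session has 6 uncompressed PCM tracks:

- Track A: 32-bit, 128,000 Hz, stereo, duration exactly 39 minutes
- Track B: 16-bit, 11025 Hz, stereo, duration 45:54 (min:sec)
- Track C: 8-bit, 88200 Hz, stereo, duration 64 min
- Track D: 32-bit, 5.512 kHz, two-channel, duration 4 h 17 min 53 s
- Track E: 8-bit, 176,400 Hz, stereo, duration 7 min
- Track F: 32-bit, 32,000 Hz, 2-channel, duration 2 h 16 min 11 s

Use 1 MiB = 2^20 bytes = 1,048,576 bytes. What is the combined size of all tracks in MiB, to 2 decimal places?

Track A: exactly 39 minutes = 2,340 s; 128,000 × 2,340 × 4 × 2 = 2,396,160,000 bytes.
Track B: 45:54 (min:sec) = 2,754 s; 11,025 × 2,754 × 2 × 2 = 121,451,400 bytes.
Track C: 64 min = 3,840 s; 88,200 × 3,840 × 1 × 2 = 677,376,000 bytes.
Track D: 4 h 17 min 53 s = 15,473 s; 5,512 × 15,473 × 4 × 2 = 682,297,408 bytes.
Track E: 7 min = 420 s; 176,400 × 420 × 1 × 2 = 148,176,000 bytes.
Track F: 2 h 16 min 11 s = 8,171 s; 32,000 × 8,171 × 4 × 2 = 2,091,776,000 bytes.
Total = 6,117,236,808 bytes = 5833.85 MiB.

5833.85 MiB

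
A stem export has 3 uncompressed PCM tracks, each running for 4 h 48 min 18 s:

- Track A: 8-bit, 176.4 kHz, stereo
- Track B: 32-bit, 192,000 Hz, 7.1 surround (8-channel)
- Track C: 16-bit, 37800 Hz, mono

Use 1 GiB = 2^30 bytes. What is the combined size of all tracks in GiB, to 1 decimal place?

105.9 GiB

4 h 48 min 18 s = 17,298 s.
Track A: 176,400 × 17,298 × 1 × 2 = 6,102,734,400 bytes.
Track B: 192,000 × 17,298 × 4 × 8 = 106,278,912,000 bytes.
Track C: 37,800 × 17,298 × 2 × 1 = 1,307,728,800 bytes.
Total = 113,689,375,200 bytes = 105.9 GiB.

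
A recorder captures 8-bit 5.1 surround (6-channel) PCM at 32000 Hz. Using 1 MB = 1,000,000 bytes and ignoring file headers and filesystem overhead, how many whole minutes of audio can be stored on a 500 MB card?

43 minutes

Uncompressed byte rate = 32,000 × 1 × 6 = 192,000 bytes/s.
Capacity = 500 × 1,000,000 = 500,000,000 bytes.
500,000,000 / 192,000 ≈ 2604.17 s → 43 minutes.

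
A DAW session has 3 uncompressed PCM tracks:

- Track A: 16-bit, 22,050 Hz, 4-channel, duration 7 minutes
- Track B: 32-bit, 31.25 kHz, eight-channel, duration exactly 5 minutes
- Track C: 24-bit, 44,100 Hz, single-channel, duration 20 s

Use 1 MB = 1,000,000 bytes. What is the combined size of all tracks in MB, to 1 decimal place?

376.7 MB

Track A: 7 minutes = 420 s; 22,050 × 420 × 2 × 4 = 74,088,000 bytes.
Track B: exactly 5 minutes = 300 s; 31,250 × 300 × 4 × 8 = 300,000,000 bytes.
Track C: 44,100 × 20 × 3 × 1 = 2,646,000 bytes.
Total = 376,734,000 bytes = 376.7 MB.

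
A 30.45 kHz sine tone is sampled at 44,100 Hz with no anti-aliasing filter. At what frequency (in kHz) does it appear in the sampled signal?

13.65 kHz

Nyquist = 44,100/2 = 22,050 Hz; 30,450 Hz exceeds it.
Alias = |30,450 − 1×44,100| = |30,450 − 44,100| = 13,650 Hz = 13.65 kHz.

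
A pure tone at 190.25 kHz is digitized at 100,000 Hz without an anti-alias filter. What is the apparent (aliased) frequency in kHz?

Nyquist = 100,000/2 = 50,000 Hz; 190,250 Hz exceeds it.
Alias = |190,250 − 2×100,000| = |190,250 − 200,000| = 9,750 Hz = 9.75 kHz.

9.75 kHz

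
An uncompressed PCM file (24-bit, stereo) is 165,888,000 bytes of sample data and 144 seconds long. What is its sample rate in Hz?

192,000 Hz

Bytes = sample_rate × seconds × bytes_per_sample × channels.
sample_rate = 165,888,000 / (144 × 3 × 2) = 165,888,000 / 864 = 192,000 Hz.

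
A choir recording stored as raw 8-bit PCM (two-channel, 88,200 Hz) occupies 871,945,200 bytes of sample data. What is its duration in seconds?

4,943 seconds

Byte rate = 88,200 × 1 × 2 = 176,400 bytes/s.
Duration = 871,945,200 / 176,400 = 4,943 s.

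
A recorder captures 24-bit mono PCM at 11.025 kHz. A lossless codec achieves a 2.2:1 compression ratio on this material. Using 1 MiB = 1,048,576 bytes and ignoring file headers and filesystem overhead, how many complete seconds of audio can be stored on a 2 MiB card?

139 seconds

Uncompressed byte rate = 11,025 × 3 × 1 = 33,075 bytes/s.
After 2.2:1 compression, effective rate ≈ 15034.09 bytes/s.
Capacity = 2 × 1,048,576 = 2,097,152 bytes.
2,097,152 / effective rate ≈ 139.49 s → 139 seconds.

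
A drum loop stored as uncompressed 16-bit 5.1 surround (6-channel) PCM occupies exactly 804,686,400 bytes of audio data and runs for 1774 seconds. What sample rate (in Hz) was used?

37,800 Hz

Bytes = sample_rate × seconds × bytes_per_sample × channels.
sample_rate = 804,686,400 / (1,774 × 2 × 6) = 804,686,400 / 21,288 = 37,800 Hz.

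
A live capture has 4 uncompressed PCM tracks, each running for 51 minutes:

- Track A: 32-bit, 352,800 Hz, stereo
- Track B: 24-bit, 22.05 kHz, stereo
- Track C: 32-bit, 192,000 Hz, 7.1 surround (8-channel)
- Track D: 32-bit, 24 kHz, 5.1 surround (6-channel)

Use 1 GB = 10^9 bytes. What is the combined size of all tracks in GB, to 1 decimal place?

51 minutes = 3,060 s.
Track A: 352,800 × 3,060 × 4 × 2 = 8,636,544,000 bytes.
Track B: 22,050 × 3,060 × 3 × 2 = 404,838,000 bytes.
Track C: 192,000 × 3,060 × 4 × 8 = 18,800,640,000 bytes.
Track D: 24,000 × 3,060 × 4 × 6 = 1,762,560,000 bytes.
Total = 29,604,582,000 bytes = 29.6 GB.

29.6 GB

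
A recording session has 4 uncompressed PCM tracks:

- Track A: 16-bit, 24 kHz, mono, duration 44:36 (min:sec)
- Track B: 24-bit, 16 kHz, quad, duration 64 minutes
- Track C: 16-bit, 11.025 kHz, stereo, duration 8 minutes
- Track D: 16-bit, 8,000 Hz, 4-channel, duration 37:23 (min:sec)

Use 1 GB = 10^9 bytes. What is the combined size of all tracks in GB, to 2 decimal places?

1.03 GB

Track A: 44:36 (min:sec) = 2,676 s; 24,000 × 2,676 × 2 × 1 = 128,448,000 bytes.
Track B: 64 minutes = 3,840 s; 16,000 × 3,840 × 3 × 4 = 737,280,000 bytes.
Track C: 8 minutes = 480 s; 11,025 × 480 × 2 × 2 = 21,168,000 bytes.
Track D: 37:23 (min:sec) = 2,243 s; 8,000 × 2,243 × 2 × 4 = 143,552,000 bytes.
Total = 1,030,448,000 bytes = 1.03 GB.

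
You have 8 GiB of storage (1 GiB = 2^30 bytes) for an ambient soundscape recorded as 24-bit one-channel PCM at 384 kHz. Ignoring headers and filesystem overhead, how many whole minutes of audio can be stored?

124 minutes

Uncompressed byte rate = 384,000 × 3 × 1 = 1,152,000 bytes/s.
Capacity = 8 × 1,073,741,824 = 8,589,934,592 bytes.
8,589,934,592 / 1,152,000 ≈ 7456.54 s → 124 minutes.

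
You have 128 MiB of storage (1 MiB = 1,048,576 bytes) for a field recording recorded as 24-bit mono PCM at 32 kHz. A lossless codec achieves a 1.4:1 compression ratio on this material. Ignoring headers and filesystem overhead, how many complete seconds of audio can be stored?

Uncompressed byte rate = 32,000 × 3 × 1 = 96,000 bytes/s.
After 1.4:1 compression, effective rate ≈ 68571.43 bytes/s.
Capacity = 128 × 1,048,576 = 134,217,728 bytes.
134,217,728 / effective rate ≈ 1957.34 s → 1,957 seconds.

1,957 seconds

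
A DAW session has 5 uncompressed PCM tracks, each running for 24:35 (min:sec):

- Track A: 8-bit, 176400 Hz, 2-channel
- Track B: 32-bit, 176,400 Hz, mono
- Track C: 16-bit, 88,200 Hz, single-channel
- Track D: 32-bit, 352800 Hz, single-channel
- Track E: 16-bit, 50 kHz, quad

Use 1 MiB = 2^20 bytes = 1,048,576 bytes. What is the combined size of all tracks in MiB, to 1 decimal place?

4284.7 MiB

24:35 (min:sec) = 1,475 s.
Track A: 176,400 × 1,475 × 1 × 2 = 520,380,000 bytes.
Track B: 176,400 × 1,475 × 4 × 1 = 1,040,760,000 bytes.
Track C: 88,200 × 1,475 × 2 × 1 = 260,190,000 bytes.
Track D: 352,800 × 1,475 × 4 × 1 = 2,081,520,000 bytes.
Track E: 50,000 × 1,475 × 2 × 4 = 590,000,000 bytes.
Total = 4,492,850,000 bytes = 4284.7 MiB.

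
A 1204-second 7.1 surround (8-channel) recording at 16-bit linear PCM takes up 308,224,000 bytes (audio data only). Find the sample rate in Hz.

16,000 Hz

Bytes = sample_rate × seconds × bytes_per_sample × channels.
sample_rate = 308,224,000 / (1,204 × 2 × 8) = 308,224,000 / 19,264 = 16,000 Hz.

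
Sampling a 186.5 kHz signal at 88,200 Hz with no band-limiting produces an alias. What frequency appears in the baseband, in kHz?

Nyquist = 88,200/2 = 44,100 Hz; 186,500 Hz exceeds it.
Alias = |186,500 − 2×88,200| = |186,500 − 176,400| = 10,100 Hz = 10.1 kHz.

10.1 kHz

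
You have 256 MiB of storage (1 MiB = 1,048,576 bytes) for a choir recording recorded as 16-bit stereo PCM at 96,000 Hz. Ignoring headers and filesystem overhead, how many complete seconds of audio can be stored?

699 seconds

Uncompressed byte rate = 96,000 × 2 × 2 = 384,000 bytes/s.
Capacity = 256 × 1,048,576 = 268,435,456 bytes.
268,435,456 / 384,000 ≈ 699.05 s → 699 seconds.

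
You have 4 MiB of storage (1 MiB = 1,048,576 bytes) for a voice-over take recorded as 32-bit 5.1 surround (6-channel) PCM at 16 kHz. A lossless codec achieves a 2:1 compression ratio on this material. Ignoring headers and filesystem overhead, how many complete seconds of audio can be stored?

Uncompressed byte rate = 16,000 × 4 × 6 = 384,000 bytes/s.
After 2:1 compression, effective rate ≈ 192000 bytes/s.
Capacity = 4 × 1,048,576 = 4,194,304 bytes.
4,194,304 / effective rate ≈ 21.85 s → 21 seconds.

21 seconds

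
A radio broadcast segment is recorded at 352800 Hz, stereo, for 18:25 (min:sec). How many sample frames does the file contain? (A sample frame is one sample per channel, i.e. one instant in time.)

389,844,000 sample frames

18:25 (min:sec) = 1,105 s.
352,800 samples/s × 1,105 s = 389,844,000 frames.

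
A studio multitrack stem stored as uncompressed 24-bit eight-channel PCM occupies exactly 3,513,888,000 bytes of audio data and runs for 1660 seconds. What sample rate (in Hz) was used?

Bytes = sample_rate × seconds × bytes_per_sample × channels.
sample_rate = 3,513,888,000 / (1,660 × 3 × 8) = 3,513,888,000 / 39,840 = 88,200 Hz.

88,200 Hz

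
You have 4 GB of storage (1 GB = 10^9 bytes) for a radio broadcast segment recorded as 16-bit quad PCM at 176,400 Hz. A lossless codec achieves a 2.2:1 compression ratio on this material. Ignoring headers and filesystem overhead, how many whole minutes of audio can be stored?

Uncompressed byte rate = 176,400 × 2 × 4 = 1,411,200 bytes/s.
After 2.2:1 compression, effective rate ≈ 641454.55 bytes/s.
Capacity = 4 × 1,000,000,000 = 4,000,000,000 bytes.
4,000,000,000 / effective rate ≈ 6235.83 s → 103 minutes.

103 minutes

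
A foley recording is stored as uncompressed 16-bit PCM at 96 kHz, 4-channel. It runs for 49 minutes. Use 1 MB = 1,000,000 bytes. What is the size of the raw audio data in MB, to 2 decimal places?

2257.92 MB

Duration = 49 minutes = 2,940 s.
Bytes = 96,000 samples/s × 2,940 s × 2 bytes/sample × 4 ch = 2,257,920,000 bytes.
2,257,920,000 / 1,000,000 = 2257.92 MB.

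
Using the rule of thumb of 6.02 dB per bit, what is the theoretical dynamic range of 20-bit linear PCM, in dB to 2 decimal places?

120.40 dB

20 × 6.02 = 120.40 dB.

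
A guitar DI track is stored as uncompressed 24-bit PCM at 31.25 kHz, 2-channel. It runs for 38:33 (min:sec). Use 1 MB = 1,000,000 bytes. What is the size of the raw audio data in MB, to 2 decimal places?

433.69 MB

Duration = 38:33 (min:sec) = 2,313 s.
Bytes = 31,250 samples/s × 2,313 s × 3 bytes/sample × 2 ch = 433,687,500 bytes.
433,687,500 / 1,000,000 = 433.69 MB.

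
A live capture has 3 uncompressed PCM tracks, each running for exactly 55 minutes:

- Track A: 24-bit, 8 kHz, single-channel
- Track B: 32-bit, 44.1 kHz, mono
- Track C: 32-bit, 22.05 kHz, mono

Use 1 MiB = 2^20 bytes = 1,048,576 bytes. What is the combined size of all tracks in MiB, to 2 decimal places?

908.26 MiB

exactly 55 minutes = 3,300 s.
Track A: 8,000 × 3,300 × 3 × 1 = 79,200,000 bytes.
Track B: 44,100 × 3,300 × 4 × 1 = 582,120,000 bytes.
Track C: 22,050 × 3,300 × 4 × 1 = 291,060,000 bytes.
Total = 952,380,000 bytes = 908.26 MiB.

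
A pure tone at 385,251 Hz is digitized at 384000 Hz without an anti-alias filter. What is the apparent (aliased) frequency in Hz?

Nyquist = 384,000/2 = 192,000 Hz; 385,251 Hz exceeds it.
Alias = |385,251 − 1×384,000| = |385,251 − 384,000| = 1,251 Hz.

1,251 Hz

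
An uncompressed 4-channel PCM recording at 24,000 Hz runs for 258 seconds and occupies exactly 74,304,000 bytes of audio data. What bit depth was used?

Bytes per sample = 74,304,000 / (24,000 × 258 × 4) = 74,304,000 / 24,768,000 = 3.
Bit depth = 3 × 8 = 24 bits.

24 bits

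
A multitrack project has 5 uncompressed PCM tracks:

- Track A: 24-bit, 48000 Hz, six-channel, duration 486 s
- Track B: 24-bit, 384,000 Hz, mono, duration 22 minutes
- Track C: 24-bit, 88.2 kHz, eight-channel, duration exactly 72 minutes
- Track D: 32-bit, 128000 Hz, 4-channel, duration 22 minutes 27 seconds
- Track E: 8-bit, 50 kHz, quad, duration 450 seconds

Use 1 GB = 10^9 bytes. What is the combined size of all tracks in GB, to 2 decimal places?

13.93 GB

Track A: 48,000 × 486 × 3 × 6 = 419,904,000 bytes.
Track B: 22 minutes = 1,320 s; 384,000 × 1,320 × 3 × 1 = 1,520,640,000 bytes.
Track C: exactly 72 minutes = 4,320 s; 88,200 × 4,320 × 3 × 8 = 9,144,576,000 bytes.
Track D: 22 minutes 27 seconds = 1,347 s; 128,000 × 1,347 × 4 × 4 = 2,758,656,000 bytes.
Track E: 50,000 × 450 × 1 × 4 = 90,000,000 bytes.
Total = 13,933,776,000 bytes = 13.93 GB.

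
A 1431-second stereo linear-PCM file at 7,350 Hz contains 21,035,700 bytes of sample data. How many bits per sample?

8 bits

Bytes per sample = 21,035,700 / (7,350 × 1,431 × 2) = 21,035,700 / 21,035,700 = 1.
Bit depth = 1 × 8 = 8 bits.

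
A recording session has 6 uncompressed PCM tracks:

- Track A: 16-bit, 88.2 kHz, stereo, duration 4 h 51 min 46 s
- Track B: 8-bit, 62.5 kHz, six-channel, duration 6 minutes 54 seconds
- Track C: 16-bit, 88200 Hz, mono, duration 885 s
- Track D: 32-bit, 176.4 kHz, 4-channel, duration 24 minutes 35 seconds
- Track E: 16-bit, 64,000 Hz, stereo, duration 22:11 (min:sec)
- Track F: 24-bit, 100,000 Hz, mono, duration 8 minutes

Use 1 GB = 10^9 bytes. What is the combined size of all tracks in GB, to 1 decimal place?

Track A: 4 h 51 min 46 s = 17,506 s; 88,200 × 17,506 × 2 × 2 = 6,176,116,800 bytes.
Track B: 6 minutes 54 seconds = 414 s; 62,500 × 414 × 1 × 6 = 155,250,000 bytes.
Track C: 88,200 × 885 × 2 × 1 = 156,114,000 bytes.
Track D: 24 minutes 35 seconds = 1,475 s; 176,400 × 1,475 × 4 × 4 = 4,163,040,000 bytes.
Track E: 22:11 (min:sec) = 1,331 s; 64,000 × 1,331 × 2 × 2 = 340,736,000 bytes.
Track F: 8 minutes = 480 s; 100,000 × 480 × 3 × 1 = 144,000,000 bytes.
Total = 11,135,256,800 bytes = 11.1 GB.

11.1 GB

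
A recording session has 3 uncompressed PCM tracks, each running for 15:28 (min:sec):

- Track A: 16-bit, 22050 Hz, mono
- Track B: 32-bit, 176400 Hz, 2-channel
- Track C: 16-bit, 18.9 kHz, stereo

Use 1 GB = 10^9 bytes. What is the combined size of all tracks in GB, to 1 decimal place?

1.4 GB

15:28 (min:sec) = 928 s.
Track A: 22,050 × 928 × 2 × 1 = 40,924,800 bytes.
Track B: 176,400 × 928 × 4 × 2 = 1,309,593,600 bytes.
Track C: 18,900 × 928 × 2 × 2 = 70,156,800 bytes.
Total = 1,420,675,200 bytes = 1.4 GB.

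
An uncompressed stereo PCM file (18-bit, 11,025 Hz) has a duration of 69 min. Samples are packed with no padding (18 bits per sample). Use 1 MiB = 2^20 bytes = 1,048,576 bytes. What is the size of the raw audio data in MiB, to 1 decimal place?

195.9 MiB

Duration = 69 min = 4,140 s.
Bits = 11,025 × 4,140 × 18 × 2 = 1,643,166,000 bits = 205,395,750 bytes.
205,395,750 / 1,048,576 = 195.9 MiB.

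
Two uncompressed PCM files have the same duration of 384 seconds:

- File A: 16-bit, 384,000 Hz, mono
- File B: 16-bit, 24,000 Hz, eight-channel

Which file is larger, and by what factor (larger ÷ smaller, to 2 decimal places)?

File A: 384,000 × 2 × 1 = 768,000 bytes/s.
File B: 24,000 × 2 × 8 = 384,000 bytes/s.
File A is larger; ratio = 294,912,000 / 147,456,000 = 2.00.

File A, by a factor of 2.00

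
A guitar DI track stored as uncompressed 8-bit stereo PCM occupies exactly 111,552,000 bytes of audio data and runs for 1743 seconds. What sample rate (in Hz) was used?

Bytes = sample_rate × seconds × bytes_per_sample × channels.
sample_rate = 111,552,000 / (1,743 × 1 × 2) = 111,552,000 / 3,486 = 32,000 Hz.

32,000 Hz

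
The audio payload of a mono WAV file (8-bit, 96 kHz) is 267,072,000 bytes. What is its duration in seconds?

2,782 seconds

Byte rate = 96,000 × 1 × 1 = 96,000 bytes/s.
Duration = 267,072,000 / 96,000 = 2,782 s.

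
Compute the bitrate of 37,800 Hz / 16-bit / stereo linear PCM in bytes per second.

Bit rate = 37,800 × 16 × 2 = 1,209,600 bits/s.
1,209,600 / 8 = 151,200 bytes/s.

151,200 bytes/s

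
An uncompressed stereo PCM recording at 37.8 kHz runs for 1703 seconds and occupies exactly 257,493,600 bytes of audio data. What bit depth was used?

Bytes per sample = 257,493,600 / (37,800 × 1,703 × 2) = 257,493,600 / 128,746,800 = 2.
Bit depth = 2 × 8 = 16 bits.

16 bits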